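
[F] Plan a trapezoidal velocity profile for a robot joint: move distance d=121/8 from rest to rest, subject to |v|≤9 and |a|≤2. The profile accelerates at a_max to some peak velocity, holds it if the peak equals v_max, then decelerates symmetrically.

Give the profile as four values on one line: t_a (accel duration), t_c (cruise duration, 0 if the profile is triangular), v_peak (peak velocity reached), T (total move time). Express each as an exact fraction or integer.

t_a=11/4 t_c=0 v_peak=11/2 T=11/2

v_max²/a_max = 9²/2 = 81/2
121/8 < 81/2 ⇒ no cruise
v_peak = √(121/8·2) = √(121/4) = 11/2
t_a = (11/2)/2 = 11/4; t_c = 0
T = 2·11/4 = 11/2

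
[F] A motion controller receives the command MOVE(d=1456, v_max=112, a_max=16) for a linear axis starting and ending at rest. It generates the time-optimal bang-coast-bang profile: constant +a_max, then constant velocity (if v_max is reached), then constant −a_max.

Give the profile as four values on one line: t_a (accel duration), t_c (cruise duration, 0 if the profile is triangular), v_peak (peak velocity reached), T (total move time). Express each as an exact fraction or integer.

vₘ²/aₘ = 112²/16 = 784
1456 ≥ 784 so v_max reached
t_a = 112/16 = 7; v_peak = 112
d_cruise = 1456 − 784 = 672; t_c = 672/112 = 6
T = 2·7 + 6 = 20

t_a=7 t_c=6 v_peak=112 T=20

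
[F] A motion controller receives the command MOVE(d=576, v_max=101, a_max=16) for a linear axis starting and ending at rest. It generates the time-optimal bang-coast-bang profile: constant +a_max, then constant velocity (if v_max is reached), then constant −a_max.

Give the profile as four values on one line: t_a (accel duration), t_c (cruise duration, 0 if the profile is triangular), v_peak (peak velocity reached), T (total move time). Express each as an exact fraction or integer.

t_a=6 t_c=0 v_peak=96 T=12

v_max²/a_max = 101²/16 = 10201/16
576 < 10201/16 so t_c = 0
v_peak = √(576·16) = √9216 = 96
t_a = 96/16 = 6; t_c = 0
T = 2·6 = 12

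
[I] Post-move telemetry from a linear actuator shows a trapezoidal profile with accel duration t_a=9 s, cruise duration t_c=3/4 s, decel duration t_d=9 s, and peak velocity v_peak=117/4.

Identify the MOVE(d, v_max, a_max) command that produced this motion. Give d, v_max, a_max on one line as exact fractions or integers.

d=4563/16 v_max=117/4 a_max=13/4

a_max = (117/4)/9 = 13/4
d_a = ½·117/4·9 = 1053/8; d_c = 117/4·3/4 = 351/16
d = 2·1053/8 + 351/16 = 4563/16
t_c = 3/4 > 0 ⇒ limit active, v_max = 117/4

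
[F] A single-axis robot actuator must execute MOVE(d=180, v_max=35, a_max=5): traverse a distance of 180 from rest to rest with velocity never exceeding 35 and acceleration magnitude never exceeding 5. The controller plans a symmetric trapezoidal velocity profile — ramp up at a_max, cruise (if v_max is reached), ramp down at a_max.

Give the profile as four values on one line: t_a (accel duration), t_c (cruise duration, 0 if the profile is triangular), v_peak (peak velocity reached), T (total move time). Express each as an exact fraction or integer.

t_a=6 t_c=0 v_peak=30 T=12

v_max²/a_max = 35²/5 = 245
180 < 245 → triangular
v_peak = √(180·5) = √900 = 30
t_a = 30/5 = 6; t_c = 0
T = 2·6 = 12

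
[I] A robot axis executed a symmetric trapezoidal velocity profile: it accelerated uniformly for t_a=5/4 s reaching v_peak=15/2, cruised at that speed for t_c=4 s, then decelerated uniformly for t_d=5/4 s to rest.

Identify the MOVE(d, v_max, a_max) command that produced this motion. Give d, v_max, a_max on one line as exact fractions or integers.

a_max = (15/2)/(5/4) = 6
d_a = ½·15/2·5/4 = 75/16; d_c = 15/2·4 = 30
d = 2·75/16 + 30 = 315/8
t_c = 4 > 0 so v_max = 15/2

d=315/8 v_max=15/2 a_max=6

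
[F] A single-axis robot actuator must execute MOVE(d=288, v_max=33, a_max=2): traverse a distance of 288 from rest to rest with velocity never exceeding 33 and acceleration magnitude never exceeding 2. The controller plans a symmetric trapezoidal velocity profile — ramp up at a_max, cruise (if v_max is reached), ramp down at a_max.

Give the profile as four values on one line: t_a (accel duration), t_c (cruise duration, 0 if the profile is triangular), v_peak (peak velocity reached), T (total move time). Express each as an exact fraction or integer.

t_a=12 t_c=0 v_peak=24 T=24

(v_max)²/a_max = 33²/2 = 1089/2
288 < 1089/2 so t_c = 0
v_peak = √(288·2) = √576 = 24
t_a = 24/2 = 12; t_c = 0
T = 2·12 = 24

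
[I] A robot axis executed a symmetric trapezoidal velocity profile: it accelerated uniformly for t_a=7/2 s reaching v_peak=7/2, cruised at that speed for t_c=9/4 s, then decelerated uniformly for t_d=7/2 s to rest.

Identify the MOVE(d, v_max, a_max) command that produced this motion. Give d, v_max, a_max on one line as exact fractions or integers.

a_max = (7/2)/(7/2) = 1
d_a = ½·7/2·7/2 = 49/8; d_c = 7/2·9/4 = 63/8
d = 2·49/8 + 63/8 = 161/8
t_c = 9/4 > 0 → v_max = v_peak = 7/2

d=161/8 v_max=7/2 a_max=1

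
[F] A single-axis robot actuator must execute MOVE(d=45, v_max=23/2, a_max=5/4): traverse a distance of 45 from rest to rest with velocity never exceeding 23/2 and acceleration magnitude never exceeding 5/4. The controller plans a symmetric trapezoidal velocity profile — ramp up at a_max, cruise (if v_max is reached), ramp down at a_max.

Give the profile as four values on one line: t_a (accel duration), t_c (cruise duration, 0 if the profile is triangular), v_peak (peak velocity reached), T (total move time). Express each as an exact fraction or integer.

t_a=6 t_c=0 v_peak=15/2 T=12

(v_max)²/a_max = (23/2)²/(5/4) = 529/5
45 < 529/5 so t_c = 0
v_peak = √(45·5/4) = √(225/4) = 15/2
t_a = (15/2)/(5/4) = 6; t_c = 0
T = 2·6 = 12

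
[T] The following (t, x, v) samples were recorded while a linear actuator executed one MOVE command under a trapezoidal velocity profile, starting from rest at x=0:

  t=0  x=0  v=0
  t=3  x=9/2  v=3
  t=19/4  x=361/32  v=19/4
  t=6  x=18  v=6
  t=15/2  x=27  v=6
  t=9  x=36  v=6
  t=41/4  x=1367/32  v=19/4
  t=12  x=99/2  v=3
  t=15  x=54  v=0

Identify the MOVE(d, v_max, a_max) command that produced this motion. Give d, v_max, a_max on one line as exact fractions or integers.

d=54 v_max=6 a_max=1

final state: t=15, x=54, v=0 → d = 54
a_max = (3−0)/(3−0) = 1
max v = 6 over t∈[6,9] → v_max = 6
check: 6·(6+3) = 54 ✓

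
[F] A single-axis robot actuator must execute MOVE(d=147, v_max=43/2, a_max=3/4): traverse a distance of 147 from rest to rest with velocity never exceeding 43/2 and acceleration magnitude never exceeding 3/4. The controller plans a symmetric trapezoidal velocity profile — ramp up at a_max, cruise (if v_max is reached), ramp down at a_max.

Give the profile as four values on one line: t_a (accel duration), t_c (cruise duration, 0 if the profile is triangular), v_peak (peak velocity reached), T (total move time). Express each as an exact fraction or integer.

(v_max)²/a_max = (43/2)²/(3/4) = 1849/3
147 < 1849/3 ⇒ no cruise
v_peak = √(147·3/4) = √(441/4) = 21/2
t_a = (21/2)/(3/4) = 14; t_c = 0
T = 2·14 = 28

t_a=14 t_c=0 v_peak=21/2 T=28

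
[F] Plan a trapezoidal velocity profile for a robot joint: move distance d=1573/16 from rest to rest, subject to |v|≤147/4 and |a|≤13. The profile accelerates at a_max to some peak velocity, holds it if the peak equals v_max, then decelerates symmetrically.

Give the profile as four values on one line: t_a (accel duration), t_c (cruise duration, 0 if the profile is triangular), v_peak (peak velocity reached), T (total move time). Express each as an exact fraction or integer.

vₘ²/aₘ = (147/4)²/13 = 21609/208
1573/16 < 21609/208 so t_c = 0
v_peak = √(1573/16·13) = √(20449/16) = 143/4
t_a = (143/4)/13 = 11/4; t_c = 0
T = 2·11/4 = 11/2

t_a=11/4 t_c=0 v_peak=143/4 T=11/2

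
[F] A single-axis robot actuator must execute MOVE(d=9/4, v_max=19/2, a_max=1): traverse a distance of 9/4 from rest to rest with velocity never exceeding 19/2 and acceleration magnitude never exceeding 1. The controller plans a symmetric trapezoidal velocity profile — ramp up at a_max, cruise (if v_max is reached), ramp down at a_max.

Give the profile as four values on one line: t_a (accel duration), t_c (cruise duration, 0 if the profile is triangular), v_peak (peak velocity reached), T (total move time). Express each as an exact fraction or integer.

vₘ²/aₘ = (19/2)²/1 = 361/4
9/4 < 361/4 so t_c = 0
v_peak = √(9/4·1) = √(9/4) = 3/2
t_a = (3/2)/1 = 3/2; t_c = 0
T = 2·3/2 = 3

t_a=3/2 t_c=0 v_peak=3/2 T=3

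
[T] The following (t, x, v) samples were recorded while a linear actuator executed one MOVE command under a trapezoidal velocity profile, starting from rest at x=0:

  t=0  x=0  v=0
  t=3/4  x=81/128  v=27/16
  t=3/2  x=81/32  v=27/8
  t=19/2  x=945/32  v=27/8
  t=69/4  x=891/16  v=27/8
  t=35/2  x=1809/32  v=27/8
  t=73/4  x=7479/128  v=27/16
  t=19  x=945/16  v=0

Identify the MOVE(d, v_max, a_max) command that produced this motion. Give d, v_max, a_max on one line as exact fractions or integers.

d=945/16 v_max=27/8 a_max=9/4

final state: t=19, x=945/16, v=0 → d = 945/16
a_max = (27/16−0)/(3/4−0) = 9/4
max v = 27/8 over t∈[3/2,35/2] → v_max = 27/8
check: 27/8·(3/2+16) = 945/16 ✓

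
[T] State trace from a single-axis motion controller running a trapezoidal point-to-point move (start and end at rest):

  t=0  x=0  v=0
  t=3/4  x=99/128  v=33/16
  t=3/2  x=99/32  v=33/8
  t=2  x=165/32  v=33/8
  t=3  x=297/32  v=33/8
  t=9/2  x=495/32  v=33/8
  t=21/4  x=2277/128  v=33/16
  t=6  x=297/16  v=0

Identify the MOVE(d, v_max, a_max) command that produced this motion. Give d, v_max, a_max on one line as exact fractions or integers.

d=297/16 v_max=33/8 a_max=11/4

final state: t=6, x=297/16, v=0 → d = 297/16
a_max = (33/16−0)/(3/4−0) = 11/4
max v = 33/8 over t∈[3/2,9/2] → v_max = 33/8
check: 33/8·(3/2+3) = 297/16 ✓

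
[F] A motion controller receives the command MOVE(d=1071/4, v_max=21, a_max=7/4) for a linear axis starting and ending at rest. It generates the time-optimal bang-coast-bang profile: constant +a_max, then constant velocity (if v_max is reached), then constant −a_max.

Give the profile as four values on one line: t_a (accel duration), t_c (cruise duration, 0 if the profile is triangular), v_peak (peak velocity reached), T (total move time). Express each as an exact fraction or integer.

t_a=12 t_c=3/4 v_peak=21 T=99/4

(v_max)²/a_max = 21²/(7/4) = 252
1071/4 ≥ 252 → trapezoidal
t_a = 21/(7/4) = 12; v_peak = 21
d_cruise = 1071/4 − 252 = 63/4; t_c = (63/4)/21 = 3/4
T = 2·12 + 3/4 = 99/4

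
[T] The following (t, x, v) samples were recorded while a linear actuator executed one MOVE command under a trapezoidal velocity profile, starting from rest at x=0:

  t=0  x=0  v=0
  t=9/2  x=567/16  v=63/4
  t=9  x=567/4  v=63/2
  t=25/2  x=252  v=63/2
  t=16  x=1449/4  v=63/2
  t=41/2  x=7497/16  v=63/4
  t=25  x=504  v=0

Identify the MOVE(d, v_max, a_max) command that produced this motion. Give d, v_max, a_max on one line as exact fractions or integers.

final state: t=25, x=504, v=0 → d = 504
a_max = (63/4−0)/(9/2−0) = 7/2
max v = 63/2 over t∈[9,16] → v_max = 63/2
check: 63/2·(9+7) = 504 ✓

d=504 v_max=63/2 a_max=7/2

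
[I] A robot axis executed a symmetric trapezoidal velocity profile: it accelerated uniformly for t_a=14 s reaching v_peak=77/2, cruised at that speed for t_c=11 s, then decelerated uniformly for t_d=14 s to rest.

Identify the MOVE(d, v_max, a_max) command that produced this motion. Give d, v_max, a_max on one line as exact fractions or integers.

d=1925/2 v_max=77/2 a_max=11/4

a_max = (77/2)/14 = 11/4
d_a = ½·77/2·14 = 539/2; d_c = 77/2·11 = 847/2
d = 2·539/2 + 847/2 = 1925/2
t_c = 11 > 0 so v_max = 77/2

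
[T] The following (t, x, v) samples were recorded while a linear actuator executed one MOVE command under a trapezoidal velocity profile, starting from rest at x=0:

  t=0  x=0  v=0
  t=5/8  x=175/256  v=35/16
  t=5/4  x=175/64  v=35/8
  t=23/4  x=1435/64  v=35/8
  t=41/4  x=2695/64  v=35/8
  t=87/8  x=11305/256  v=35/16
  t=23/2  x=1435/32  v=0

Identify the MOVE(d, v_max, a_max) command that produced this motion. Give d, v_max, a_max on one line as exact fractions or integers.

d=1435/32 v_max=35/8 a_max=7/2

final state: t=23/2, x=1435/32, v=0 → d = 1435/32
a_max = (35/16−0)/(5/8−0) = 7/2
max v = 35/8 over t∈[5/4,41/4] → v_max = 35/8
check: 35/8·(5/4+9) = 1435/32 ✓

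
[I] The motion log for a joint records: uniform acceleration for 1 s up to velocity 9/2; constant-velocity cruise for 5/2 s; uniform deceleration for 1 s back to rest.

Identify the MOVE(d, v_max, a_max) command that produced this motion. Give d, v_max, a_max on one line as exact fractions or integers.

a_max = (9/2)/1 = 9/2
d_a = ½·9/2·1 = 9/4; d_c = 9/2·5/2 = 45/4
d = 2·9/4 + 45/4 = 63/4
t_c = 5/2 > 0 → v_max = v_peak = 9/2

d=63/4 v_max=9/2 a_max=9/2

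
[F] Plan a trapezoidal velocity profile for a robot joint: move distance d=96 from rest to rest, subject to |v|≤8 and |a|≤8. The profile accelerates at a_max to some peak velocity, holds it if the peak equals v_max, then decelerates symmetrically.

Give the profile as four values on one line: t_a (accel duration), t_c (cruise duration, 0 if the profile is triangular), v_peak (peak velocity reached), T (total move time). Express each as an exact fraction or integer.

v_max²/a_max = 8²/8 = 8
96 ≥ 8 → trapezoidal
t_a = 8/8 = 1; v_peak = 8
d_cruise = 96 − 8 = 88; t_c = 88/8 = 11
T = 2·1 + 11 = 13

t_a=1 t_c=11 v_peak=8 T=13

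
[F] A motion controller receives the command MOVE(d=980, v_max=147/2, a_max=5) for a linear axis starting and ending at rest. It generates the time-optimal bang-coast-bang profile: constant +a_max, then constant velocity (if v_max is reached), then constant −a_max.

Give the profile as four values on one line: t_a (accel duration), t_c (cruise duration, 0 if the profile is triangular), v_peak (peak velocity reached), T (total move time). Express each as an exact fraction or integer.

vₘ²/aₘ = (147/2)²/5 = 21609/20
980 < 21609/20 → triangular
v_peak = √(980·5) = √4900 = 70
t_a = 70/5 = 14; t_c = 0
T = 2·14 = 28

t_a=14 t_c=0 v_peak=70 T=28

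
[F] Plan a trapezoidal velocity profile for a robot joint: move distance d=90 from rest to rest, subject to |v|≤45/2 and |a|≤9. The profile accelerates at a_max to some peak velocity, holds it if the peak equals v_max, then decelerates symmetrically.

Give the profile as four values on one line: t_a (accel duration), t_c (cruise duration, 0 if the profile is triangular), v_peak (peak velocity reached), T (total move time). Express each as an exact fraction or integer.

(v_max)²/a_max = (45/2)²/9 = 225/4
90 ≥ 225/4 ⇒ cruise phase
t_a = (45/2)/9 = 5/2; v_peak = 45/2
d_cruise = 90 − 225/4 = 135/4; t_c = (135/4)/(45/2) = 3/2
T = 2·5/2 + 3/2 = 13/2

t_a=5/2 t_c=3/2 v_peak=45/2 T=13/2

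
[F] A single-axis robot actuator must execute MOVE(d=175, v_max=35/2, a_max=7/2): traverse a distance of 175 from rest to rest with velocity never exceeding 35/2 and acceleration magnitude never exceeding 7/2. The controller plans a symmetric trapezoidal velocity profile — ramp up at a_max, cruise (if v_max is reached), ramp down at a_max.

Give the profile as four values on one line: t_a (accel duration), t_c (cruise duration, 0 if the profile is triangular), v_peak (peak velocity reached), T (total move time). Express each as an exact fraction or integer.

(v_max)²/a_max = (35/2)²/(7/2) = 175/2
175 ≥ 175/2 ⇒ cruise phase
t_a = (35/2)/(7/2) = 5; v_peak = 35/2
d_cruise = 175 − 175/2 = 175/2; t_c = (175/2)/(35/2) = 5
T = 2·5 + 5 = 15

t_a=5 t_c=5 v_peak=35/2 T=15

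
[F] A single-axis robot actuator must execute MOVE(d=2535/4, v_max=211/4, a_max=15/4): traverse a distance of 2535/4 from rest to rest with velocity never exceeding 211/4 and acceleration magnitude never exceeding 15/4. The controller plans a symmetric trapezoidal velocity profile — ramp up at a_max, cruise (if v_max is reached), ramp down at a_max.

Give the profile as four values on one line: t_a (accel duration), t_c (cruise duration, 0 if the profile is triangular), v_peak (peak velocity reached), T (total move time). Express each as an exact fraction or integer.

t_a=13 t_c=0 v_peak=195/4 T=26

vₘ²/aₘ = (211/4)²/(15/4) = 44521/60
2535/4 < 44521/60 so t_c = 0
v_peak = √(2535/4·15/4) = √(38025/16) = 195/4
t_a = (195/4)/(15/4) = 13; t_c = 0
T = 2·13 = 26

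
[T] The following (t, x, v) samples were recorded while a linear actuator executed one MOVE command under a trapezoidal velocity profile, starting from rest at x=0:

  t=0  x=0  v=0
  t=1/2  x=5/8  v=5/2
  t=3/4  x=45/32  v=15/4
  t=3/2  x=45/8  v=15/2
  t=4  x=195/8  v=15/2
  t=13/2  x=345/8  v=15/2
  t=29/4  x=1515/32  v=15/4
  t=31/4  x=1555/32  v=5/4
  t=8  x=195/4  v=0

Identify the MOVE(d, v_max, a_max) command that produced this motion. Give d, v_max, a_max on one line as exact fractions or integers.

final state: t=8, x=195/4, v=0 → d = 195/4
a_max = (5/2−0)/(1/2−0) = 5
max v = 15/2 over t∈[3/2,13/2] → v_max = 15/2
check: 15/2·(3/2+5) = 195/4 ✓

d=195/4 v_max=15/2 a_max=5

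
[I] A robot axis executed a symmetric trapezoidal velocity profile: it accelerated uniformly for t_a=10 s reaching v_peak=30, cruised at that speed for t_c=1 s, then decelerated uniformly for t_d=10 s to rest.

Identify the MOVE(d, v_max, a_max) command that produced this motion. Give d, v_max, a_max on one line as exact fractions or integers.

a_max = 30/10 = 3
d_a = ½·30·10 = 150; d_c = 30·1 = 30
d = 2·150 + 30 = 330
t_c = 1 > 0 ⇒ limit active, v_max = 30

d=330 v_max=30 a_max=3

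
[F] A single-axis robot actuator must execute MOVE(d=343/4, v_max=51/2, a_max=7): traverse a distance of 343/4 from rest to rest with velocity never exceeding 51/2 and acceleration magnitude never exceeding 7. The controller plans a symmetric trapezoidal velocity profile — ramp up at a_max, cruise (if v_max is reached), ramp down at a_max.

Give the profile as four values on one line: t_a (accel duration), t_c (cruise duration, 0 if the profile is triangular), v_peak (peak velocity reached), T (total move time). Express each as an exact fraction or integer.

t_a=7/2 t_c=0 v_peak=49/2 T=7

(v_max)²/a_max = (51/2)²/7 = 2601/28
343/4 < 2601/28 ⇒ no cruise
v_peak = √(343/4·7) = √(2401/4) = 49/2
t_a = (49/2)/7 = 7/2; t_c = 0
T = 2·7/2 = 7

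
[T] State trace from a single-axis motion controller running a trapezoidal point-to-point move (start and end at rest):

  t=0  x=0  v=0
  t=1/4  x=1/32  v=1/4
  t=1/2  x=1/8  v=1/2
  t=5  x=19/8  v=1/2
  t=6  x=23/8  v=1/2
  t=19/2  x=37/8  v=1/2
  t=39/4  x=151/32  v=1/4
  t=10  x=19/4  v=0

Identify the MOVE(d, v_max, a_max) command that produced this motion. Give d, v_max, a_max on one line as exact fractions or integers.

final state: t=10, x=19/4, v=0 → d = 19/4
a_max = (1/4−0)/(1/4−0) = 1
max v = 1/2 over t∈[1/2,19/2] → v_max = 1/2
check: 1/2·(1/2+9) = 19/4 ✓

d=19/4 v_max=1/2 a_max=1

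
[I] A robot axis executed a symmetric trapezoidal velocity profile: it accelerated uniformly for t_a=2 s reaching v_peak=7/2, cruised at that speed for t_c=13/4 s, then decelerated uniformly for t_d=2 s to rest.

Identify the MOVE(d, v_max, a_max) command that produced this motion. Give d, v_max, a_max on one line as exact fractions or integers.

a_max = (7/2)/2 = 7/4
d_a = ½·7/2·2 = 7/2; d_c = 7/2·13/4 = 91/8
d = 2·7/2 + 91/8 = 147/8
t_c = 13/4 > 0 → v_max = v_peak = 7/2

d=147/8 v_max=7/2 a_max=7/4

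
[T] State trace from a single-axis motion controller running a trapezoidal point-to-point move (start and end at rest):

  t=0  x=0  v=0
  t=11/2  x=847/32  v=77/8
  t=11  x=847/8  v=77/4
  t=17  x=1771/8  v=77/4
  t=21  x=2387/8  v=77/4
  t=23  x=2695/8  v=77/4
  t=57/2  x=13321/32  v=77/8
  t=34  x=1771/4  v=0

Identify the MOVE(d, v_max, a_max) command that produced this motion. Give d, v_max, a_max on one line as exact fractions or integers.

d=1771/4 v_max=77/4 a_max=7/4

final state: t=34, x=1771/4, v=0 → d = 1771/4
a_max = (77/8−0)/(11/2−0) = 7/4
max v = 77/4 over t∈[11,23] → v_max = 77/4
check: 77/4·(11+12) = 1771/4 ✓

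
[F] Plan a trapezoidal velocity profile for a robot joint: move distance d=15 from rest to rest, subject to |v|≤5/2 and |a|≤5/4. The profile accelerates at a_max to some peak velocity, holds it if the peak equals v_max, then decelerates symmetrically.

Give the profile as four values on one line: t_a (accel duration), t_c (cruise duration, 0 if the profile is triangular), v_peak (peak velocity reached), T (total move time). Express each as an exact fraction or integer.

vₘ²/aₘ = (5/2)²/(5/4) = 5
15 ≥ 5 so v_max reached
t_a = (5/2)/(5/4) = 2; v_peak = 5/2
d_cruise = 15 − 5 = 10; t_c = 10/(5/2) = 4
T = 2·2 + 4 = 8

t_a=2 t_c=4 v_peak=5/2 T=8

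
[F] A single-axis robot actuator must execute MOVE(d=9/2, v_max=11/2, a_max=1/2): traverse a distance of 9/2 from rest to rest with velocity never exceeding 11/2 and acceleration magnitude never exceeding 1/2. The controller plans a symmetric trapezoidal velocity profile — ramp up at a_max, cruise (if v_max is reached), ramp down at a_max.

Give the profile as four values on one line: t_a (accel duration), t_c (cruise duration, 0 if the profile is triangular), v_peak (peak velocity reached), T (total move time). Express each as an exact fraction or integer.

v_max²/a_max = (11/2)²/(1/2) = 121/2
9/2 < 121/2 ⇒ no cruise
v_peak = √(9/2·1/2) = √(9/4) = 3/2
t_a = (3/2)/(1/2) = 3; t_c = 0
T = 2·3 = 6

t_a=3 t_c=0 v_peak=3/2 T=6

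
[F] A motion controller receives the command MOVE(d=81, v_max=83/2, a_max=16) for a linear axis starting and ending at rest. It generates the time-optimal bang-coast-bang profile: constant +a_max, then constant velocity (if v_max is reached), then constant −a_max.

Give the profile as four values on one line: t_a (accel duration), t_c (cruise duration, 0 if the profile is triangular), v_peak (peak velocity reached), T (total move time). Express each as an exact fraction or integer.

v_max²/a_max = (83/2)²/16 = 6889/64
81 < 6889/64 ⇒ no cruise
v_peak = √(81·16) = √1296 = 36
t_a = 36/16 = 9/4; t_c = 0
T = 2·9/4 = 9/2

t_a=9/4 t_c=0 v_peak=36 T=9/2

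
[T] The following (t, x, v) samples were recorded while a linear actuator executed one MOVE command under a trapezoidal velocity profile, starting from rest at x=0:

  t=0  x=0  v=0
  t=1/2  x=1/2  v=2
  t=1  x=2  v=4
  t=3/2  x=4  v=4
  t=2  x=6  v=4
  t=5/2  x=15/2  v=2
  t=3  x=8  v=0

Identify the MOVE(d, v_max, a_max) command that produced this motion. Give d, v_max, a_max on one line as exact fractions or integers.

final state: t=3, x=8, v=0 → d = 8
a_max = (2−0)/(1/2−0) = 4
max v = 4 over t∈[1,2] → v_max = 4
check: 4·(1+1) = 8 ✓

d=8 v_max=4 a_max=4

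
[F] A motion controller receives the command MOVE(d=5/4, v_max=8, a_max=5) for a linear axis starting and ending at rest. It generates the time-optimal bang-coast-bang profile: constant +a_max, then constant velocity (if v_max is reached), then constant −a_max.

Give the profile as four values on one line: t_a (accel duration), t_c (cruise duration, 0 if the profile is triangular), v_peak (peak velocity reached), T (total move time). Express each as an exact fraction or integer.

(v_max)²/a_max = 8²/5 = 64/5
5/4 < 64/5 so t_c = 0
v_peak = √(5/4·5) = √(25/4) = 5/2
t_a = (5/2)/5 = 1/2; t_c = 0
T = 2·1/2 = 1

t_a=1/2 t_c=0 v_peak=5/2 T=1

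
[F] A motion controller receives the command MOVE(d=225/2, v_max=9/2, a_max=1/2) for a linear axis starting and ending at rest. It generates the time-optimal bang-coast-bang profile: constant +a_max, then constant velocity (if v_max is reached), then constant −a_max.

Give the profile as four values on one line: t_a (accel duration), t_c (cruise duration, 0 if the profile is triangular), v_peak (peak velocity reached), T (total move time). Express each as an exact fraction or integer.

t_a=9 t_c=16 v_peak=9/2 T=34

vₘ²/aₘ = (9/2)²/(1/2) = 81/2
225/2 ≥ 81/2 → trapezoidal
t_a = (9/2)/(1/2) = 9; v_peak = 9/2
d_cruise = 225/2 − 81/2 = 72; t_c = 72/(9/2) = 16
T = 2·9 + 16 = 34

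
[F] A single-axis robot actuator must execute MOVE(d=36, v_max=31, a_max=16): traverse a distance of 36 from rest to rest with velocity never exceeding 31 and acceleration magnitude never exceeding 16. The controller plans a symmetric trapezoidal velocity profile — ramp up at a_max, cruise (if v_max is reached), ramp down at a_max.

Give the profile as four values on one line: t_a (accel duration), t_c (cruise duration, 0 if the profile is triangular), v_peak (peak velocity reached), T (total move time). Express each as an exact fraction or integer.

(v_max)²/a_max = 31²/16 = 961/16
36 < 961/16 → triangular
v_peak = √(36·16) = √576 = 24
t_a = 24/16 = 3/2; t_c = 0
T = 2·3/2 = 3

t_a=3/2 t_c=0 v_peak=24 T=3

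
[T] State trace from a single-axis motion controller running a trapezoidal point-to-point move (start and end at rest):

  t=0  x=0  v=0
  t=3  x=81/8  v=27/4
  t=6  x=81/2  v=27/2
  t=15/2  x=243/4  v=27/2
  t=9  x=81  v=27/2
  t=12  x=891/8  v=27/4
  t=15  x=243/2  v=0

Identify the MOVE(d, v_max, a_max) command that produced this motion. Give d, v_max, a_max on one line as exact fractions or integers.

d=243/2 v_max=27/2 a_max=9/4

final state: t=15, x=243/2, v=0 → d = 243/2
a_max = (27/4−0)/(3−0) = 9/4
max v = 27/2 over t∈[6,9] → v_max = 27/2
check: 27/2·(6+3) = 243/2 ✓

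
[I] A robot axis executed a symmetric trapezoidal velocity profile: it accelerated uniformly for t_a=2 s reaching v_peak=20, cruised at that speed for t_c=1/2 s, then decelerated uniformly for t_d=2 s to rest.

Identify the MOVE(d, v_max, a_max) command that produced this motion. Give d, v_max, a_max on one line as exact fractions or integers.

a_max = 20/2 = 10
d_a = ½·20·2 = 20; d_c = 20·1/2 = 10
d = 2·20 + 10 = 50
t_c = 1/2 > 0 ⇒ limit active, v_max = 20

d=50 v_max=20 a_max=10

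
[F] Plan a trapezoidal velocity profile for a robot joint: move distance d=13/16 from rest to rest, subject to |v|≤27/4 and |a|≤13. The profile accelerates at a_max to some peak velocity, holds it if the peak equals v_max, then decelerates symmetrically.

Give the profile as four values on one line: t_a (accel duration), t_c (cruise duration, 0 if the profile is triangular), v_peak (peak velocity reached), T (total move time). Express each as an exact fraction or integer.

t_a=1/4 t_c=0 v_peak=13/4 T=1/2

vₘ²/aₘ = (27/4)²/13 = 729/208
13/16 < 729/208 → triangular
v_peak = √(13/16·13) = √(169/16) = 13/4
t_a = (13/4)/13 = 1/4; t_c = 0
T = 2·1/4 = 1/2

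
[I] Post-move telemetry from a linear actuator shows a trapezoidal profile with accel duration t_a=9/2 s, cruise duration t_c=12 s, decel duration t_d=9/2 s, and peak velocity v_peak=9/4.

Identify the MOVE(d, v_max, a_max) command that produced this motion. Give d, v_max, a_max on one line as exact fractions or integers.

a_max = (9/4)/(9/2) = 1/2
d_a = ½·9/4·9/2 = 81/16; d_c = 9/4·12 = 27
d = 2·81/16 + 27 = 297/8
t_c = 12 > 0 → v_max = v_peak = 9/4

d=297/8 v_max=9/4 a_max=1/2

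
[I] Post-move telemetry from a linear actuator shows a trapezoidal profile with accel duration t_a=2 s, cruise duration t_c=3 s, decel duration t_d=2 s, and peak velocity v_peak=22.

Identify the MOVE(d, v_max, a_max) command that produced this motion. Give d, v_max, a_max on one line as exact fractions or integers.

d=110 v_max=22 a_max=11

a_max = 22/2 = 11
d_a = ½·22·2 = 22; d_c = 22·3 = 66
d = 2·22 + 66 = 110
t_c = 3 > 0 → v_max = v_peak = 22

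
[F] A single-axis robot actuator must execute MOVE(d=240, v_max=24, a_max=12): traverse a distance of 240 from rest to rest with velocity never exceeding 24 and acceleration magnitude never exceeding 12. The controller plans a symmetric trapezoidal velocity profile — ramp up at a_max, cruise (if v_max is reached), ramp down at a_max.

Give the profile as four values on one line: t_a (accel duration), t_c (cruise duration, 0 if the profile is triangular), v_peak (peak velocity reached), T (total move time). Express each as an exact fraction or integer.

v_max²/a_max = 24²/12 = 48
240 ≥ 48 → trapezoidal
t_a = 24/12 = 2; v_peak = 24
d_cruise = 240 − 48 = 192; t_c = 192/24 = 8
T = 2·2 + 8 = 12

t_a=2 t_c=8 v_peak=24 T=12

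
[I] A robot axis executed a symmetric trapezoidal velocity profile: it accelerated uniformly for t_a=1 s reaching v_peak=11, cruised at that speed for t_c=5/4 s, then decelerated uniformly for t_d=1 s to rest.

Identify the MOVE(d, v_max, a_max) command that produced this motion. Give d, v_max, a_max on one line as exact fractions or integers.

a_max = 11/1 = 11
d_a = ½·11·1 = 11/2; d_c = 11·5/4 = 55/4
d = 2·11/2 + 55/4 = 99/4
t_c = 5/4 > 0 ⇒ limit active, v_max = 11

d=99/4 v_max=11 a_max=11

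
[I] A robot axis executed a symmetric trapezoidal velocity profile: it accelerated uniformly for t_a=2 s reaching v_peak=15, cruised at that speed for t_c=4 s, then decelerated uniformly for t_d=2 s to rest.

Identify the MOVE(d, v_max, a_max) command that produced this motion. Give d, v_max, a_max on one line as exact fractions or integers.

a_max = 15/2
d_a = ½·15·2 = 15; d_c = 15·4 = 60
d = 2·15 + 60 = 90
t_c = 4 > 0 so v_max = 15

d=90 v_max=15 a_max=15/2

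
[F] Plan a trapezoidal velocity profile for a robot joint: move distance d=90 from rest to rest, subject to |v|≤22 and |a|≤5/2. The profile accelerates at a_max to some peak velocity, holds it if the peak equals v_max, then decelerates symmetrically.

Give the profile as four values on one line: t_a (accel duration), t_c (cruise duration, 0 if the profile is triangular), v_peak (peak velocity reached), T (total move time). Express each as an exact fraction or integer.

vₘ²/aₘ = 22²/(5/2) = 968/5
90 < 968/5 so t_c = 0
v_peak = √(90·5/2) = √225 = 15
t_a = 15/(5/2) = 6; t_c = 0
T = 2·6 = 12

t_a=6 t_c=0 v_peak=15 T=12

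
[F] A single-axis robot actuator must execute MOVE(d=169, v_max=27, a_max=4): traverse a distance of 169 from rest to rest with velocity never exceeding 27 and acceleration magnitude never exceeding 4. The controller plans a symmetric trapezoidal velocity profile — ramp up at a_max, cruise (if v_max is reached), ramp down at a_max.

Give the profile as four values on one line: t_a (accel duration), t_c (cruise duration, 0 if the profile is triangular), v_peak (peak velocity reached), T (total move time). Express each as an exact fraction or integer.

v_max²/a_max = 27²/4 = 729/4
169 < 729/4 → triangular
v_peak = √(169·4) = √676 = 26
t_a = 26/4 = 13/2; t_c = 0
T = 2·13/2 = 13

t_a=13/2 t_c=0 v_peak=26 T=13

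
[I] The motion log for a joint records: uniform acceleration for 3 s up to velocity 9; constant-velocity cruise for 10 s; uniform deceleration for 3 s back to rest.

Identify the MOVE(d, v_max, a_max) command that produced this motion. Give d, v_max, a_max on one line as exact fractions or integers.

a_max = 9/3 = 3
d_a = ½·9·3 = 27/2; d_c = 9·10 = 90
d = 2·27/2 + 90 = 117
t_c = 10 > 0 ⇒ limit active, v_max = 9

d=117 v_max=9 a_max=3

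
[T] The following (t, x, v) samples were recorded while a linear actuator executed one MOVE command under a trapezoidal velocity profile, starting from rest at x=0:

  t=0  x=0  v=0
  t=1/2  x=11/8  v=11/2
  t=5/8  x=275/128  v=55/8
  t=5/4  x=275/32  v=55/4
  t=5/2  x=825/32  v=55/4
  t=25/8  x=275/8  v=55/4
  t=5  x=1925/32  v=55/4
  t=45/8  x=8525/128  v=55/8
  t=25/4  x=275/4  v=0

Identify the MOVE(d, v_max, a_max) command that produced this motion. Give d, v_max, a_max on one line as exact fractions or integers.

final state: t=25/4, x=275/4, v=0 → d = 275/4
a_max = (11/2−0)/(1/2−0) = 11
max v = 55/4 over t∈[5/4,5] → v_max = 55/4
check: 55/4·(5/4+15/4) = 275/4 ✓

d=275/4 v_max=55/4 a_max=11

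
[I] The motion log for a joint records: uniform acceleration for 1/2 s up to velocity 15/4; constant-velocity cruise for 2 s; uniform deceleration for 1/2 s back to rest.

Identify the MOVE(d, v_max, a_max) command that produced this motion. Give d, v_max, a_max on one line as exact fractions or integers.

d=75/8 v_max=15/4 a_max=15/2

a_max = (15/4)/(1/2) = 15/2
d_a = ½·15/4·1/2 = 15/16; d_c = 15/4·2 = 15/2
d = 2·15/16 + 15/2 = 75/8
t_c = 2 > 0 so v_max = 15/4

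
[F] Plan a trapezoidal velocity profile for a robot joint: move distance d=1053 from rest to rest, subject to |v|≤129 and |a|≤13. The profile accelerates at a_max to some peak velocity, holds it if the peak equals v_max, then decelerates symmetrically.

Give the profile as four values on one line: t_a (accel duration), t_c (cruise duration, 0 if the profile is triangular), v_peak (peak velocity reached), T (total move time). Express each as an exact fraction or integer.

vₘ²/aₘ = 129²/13 = 16641/13
1053 < 16641/13 → triangular
v_peak = √(1053·13) = √13689 = 117
t_a = 117/13 = 9; t_c = 0
T = 2·9 = 18

t_a=9 t_c=0 v_peak=117 T=18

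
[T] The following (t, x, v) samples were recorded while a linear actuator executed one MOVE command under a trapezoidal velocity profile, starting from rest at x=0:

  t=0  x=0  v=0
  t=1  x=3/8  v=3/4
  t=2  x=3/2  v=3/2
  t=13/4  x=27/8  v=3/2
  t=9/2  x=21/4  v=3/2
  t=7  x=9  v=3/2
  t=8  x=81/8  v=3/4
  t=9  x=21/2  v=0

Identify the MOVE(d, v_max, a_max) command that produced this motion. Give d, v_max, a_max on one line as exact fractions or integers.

final state: t=9, x=21/2, v=0 → d = 21/2
a_max = (3/4−0)/(1−0) = 3/4
max v = 3/2 over t∈[2,7] → v_max = 3/2
check: 3/2·(2+5) = 21/2 ✓

d=21/2 v_max=3/2 a_max=3/4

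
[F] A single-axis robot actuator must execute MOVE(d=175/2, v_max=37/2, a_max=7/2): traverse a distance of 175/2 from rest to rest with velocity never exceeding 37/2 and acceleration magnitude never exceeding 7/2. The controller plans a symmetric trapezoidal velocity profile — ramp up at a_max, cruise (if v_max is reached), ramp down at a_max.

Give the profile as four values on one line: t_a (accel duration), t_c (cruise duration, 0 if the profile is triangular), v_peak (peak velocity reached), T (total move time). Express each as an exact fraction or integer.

vₘ²/aₘ = (37/2)²/(7/2) = 1369/14
175/2 < 1369/14 → triangular
v_peak = √(175/2·7/2) = √(1225/4) = 35/2
t_a = (35/2)/(7/2) = 5; t_c = 0
T = 2·5 = 10

t_a=5 t_c=0 v_peak=35/2 T=10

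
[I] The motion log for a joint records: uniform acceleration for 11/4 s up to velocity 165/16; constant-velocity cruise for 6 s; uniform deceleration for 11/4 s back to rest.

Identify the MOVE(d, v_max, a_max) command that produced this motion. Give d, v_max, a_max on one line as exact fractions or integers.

d=5775/64 v_max=165/16 a_max=15/4

a_max = (165/16)/(11/4) = 15/4
d_a = ½·165/16·11/4 = 1815/128; d_c = 165/16·6 = 495/8
d = 2·1815/128 + 495/8 = 5775/64
t_c = 6 > 0 → v_max = v_peak = 165/16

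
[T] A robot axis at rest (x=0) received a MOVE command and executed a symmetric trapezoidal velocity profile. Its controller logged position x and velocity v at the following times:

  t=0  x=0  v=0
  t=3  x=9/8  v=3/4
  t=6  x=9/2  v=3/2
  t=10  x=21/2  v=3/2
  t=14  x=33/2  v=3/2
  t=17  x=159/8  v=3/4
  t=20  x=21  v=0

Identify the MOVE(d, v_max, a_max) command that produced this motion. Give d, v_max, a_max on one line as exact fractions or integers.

d=21 v_max=3/2 a_max=1/4

final state: t=20, x=21, v=0 → d = 21
a_max = (3/4−0)/(3−0) = 1/4
max v = 3/2 over t∈[6,14] → v_max = 3/2
check: 3/2·(6+8) = 21 ✓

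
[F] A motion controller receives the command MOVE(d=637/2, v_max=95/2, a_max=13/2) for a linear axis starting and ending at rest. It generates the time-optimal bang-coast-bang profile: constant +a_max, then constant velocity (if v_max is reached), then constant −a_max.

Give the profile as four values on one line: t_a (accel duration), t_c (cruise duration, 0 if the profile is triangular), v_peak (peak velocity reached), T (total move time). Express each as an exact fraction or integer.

(v_max)²/a_max = (95/2)²/(13/2) = 9025/26
637/2 < 9025/26 ⇒ no cruise
v_peak = √(637/2·13/2) = √(8281/4) = 91/2
t_a = (91/2)/(13/2) = 7; t_c = 0
T = 2·7 = 14

t_a=7 t_c=0 v_peak=91/2 T=14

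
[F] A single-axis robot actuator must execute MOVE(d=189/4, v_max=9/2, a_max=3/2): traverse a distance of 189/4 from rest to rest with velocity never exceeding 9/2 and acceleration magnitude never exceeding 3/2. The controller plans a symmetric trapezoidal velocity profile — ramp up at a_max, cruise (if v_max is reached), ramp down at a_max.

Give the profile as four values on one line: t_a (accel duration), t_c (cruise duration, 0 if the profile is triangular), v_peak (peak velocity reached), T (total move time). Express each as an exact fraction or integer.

vₘ²/aₘ = (9/2)²/(3/2) = 27/2
189/4 ≥ 27/2 → trapezoidal
t_a = (9/2)/(3/2) = 3; v_peak = 9/2
d_cruise = 189/4 − 27/2 = 135/4; t_c = (135/4)/(9/2) = 15/2
T = 2·3 + 15/2 = 27/2

t_a=3 t_c=15/2 v_peak=9/2 T=27/2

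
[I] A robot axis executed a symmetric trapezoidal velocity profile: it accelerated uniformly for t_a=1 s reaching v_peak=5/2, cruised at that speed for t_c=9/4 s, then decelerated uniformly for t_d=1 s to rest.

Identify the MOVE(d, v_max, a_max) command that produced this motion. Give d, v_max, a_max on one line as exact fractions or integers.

a_max = (5/2)/1 = 5/2
d_a = ½·5/2·1 = 5/4; d_c = 5/2·9/4 = 45/8
d = 2·5/4 + 45/8 = 65/8
t_c = 9/4 > 0 ⇒ limit active, v_max = 5/2

d=65/8 v_max=5/2 a_max=5/2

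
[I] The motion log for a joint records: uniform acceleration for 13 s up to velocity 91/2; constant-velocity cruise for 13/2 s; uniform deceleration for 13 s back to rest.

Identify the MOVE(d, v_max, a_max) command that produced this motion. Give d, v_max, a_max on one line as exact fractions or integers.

d=3549/4 v_max=91/2 a_max=7/2

a_max = (91/2)/13 = 7/2
d_a = ½·91/2·13 = 1183/4; d_c = 91/2·13/2 = 1183/4
d = 2·1183/4 + 1183/4 = 3549/4
t_c = 13/2 > 0 so v_max = 91/2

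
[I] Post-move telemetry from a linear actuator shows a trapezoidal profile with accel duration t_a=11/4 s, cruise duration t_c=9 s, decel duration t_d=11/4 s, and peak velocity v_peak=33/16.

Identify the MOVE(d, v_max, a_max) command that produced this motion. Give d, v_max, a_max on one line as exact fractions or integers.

d=1551/64 v_max=33/16 a_max=3/4

a_max = (33/16)/(11/4) = 3/4
d_a = ½·33/16·11/4 = 363/128; d_c = 33/16·9 = 297/16
d = 2·363/128 + 297/16 = 1551/64
t_c = 9 > 0 so v_max = 33/16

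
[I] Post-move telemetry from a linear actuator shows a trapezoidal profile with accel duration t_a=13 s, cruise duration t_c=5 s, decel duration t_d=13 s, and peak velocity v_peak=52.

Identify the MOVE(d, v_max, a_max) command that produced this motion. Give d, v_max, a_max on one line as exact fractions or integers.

d=936 v_max=52 a_max=4

a_max = 52/13 = 4
d_a = ½·52·13 = 338; d_c = 52·5 = 260
d = 2·338 + 260 = 936
t_c = 5 > 0 → v_max = v_peak = 52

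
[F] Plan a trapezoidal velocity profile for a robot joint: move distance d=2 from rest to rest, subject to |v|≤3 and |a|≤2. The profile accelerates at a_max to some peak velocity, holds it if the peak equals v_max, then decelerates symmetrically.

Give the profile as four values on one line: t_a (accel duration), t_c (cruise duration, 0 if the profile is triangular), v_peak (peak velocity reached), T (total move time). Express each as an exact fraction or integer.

t_a=1 t_c=0 v_peak=2 T=2

(v_max)²/a_max = 3²/2 = 9/2
2 < 9/2 → triangular
v_peak = √(2·2) = √4 = 2
t_a = 2/2 = 1; t_c = 0
T = 2·1 = 2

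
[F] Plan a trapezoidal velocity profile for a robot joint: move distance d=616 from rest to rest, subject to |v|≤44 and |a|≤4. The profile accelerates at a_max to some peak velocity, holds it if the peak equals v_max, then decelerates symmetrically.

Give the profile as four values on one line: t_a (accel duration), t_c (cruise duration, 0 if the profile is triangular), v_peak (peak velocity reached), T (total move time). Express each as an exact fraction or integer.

v_max²/a_max = 44²/4 = 484
616 ≥ 484 ⇒ cruise phase
t_a = 44/4 = 11; v_peak = 44
d_cruise = 616 − 484 = 132; t_c = 132/44 = 3
T = 2·11 + 3 = 25

t_a=11 t_c=3 v_peak=44 T=25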